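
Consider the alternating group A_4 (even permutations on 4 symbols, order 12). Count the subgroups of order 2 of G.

|G| = 12 and 2 | 12, so subgroups of order 2 are possible by Lagrange.
The subgroups of order 2 are: {e, (1 2)(3 4)}; {e, (1 3)(2 4)}; {e, (1 4)(2 3)}.
So G has 3 subgroups of order 2.

3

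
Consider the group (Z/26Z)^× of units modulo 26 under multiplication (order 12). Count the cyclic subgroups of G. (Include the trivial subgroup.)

6

Group the elements of G by the cyclic subgroup they generate; each cyclic subgroup of order d accounts for φ(d) elements.
Cyclic subgroups by order — order 1: 1; order 2: 1; order 3: 1; order 4: 1; order 6: 1; order 12: 1.
Total: 6.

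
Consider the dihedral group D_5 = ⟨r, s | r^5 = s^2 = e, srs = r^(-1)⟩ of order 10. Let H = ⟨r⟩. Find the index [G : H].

|⟨r⟩| = 5 and |G| = 10.
By Lagrange, [G : H] = |G|/|H| = 10/5 = 2.

2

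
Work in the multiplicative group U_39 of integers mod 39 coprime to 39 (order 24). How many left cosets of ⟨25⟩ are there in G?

|⟨25⟩| = 2 and |G| = 24.
By Lagrange, [G : H] = |G|/|H| = 24/2 = 12.

12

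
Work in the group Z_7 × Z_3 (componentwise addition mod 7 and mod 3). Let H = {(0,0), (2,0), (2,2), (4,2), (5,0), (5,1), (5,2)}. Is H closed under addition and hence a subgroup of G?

(4,2) ∈ H but its inverse (3,1) ∉ H, so H is not a subgroup.

No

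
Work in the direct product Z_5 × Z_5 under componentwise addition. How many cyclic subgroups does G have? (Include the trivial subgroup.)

7

Group the elements of G by the cyclic subgroup they generate; each cyclic subgroup of order d accounts for φ(d) elements.
Cyclic subgroups by order — order 1: 1; order 5: 6.
Total: 7.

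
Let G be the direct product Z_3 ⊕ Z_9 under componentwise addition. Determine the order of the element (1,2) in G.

9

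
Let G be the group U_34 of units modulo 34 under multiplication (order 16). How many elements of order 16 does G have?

The elements of order 16 are: 3, 5, 7, 11, 23, 27, 29, 31.
That's 8.

8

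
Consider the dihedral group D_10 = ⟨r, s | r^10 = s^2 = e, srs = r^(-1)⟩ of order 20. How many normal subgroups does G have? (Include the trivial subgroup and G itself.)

7

G has 22 subgroups. Checking conjugation-invariance by order — order 1: 1/1 normal; order 2: 1/11 normal; order 4: 0/5 normal; order 5: 1/1 normal; order 10: 3/3 normal; order 20: 1/1 normal.
Total normal subgroups: 7.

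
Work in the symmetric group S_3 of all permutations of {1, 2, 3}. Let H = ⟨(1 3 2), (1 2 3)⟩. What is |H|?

3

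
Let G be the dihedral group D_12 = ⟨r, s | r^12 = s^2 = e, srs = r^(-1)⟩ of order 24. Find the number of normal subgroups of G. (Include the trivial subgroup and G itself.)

9

G has 34 subgroups. Checking conjugation-invariance by order — order 1: 1/1 normal; order 2: 1/13 normal; order 3: 1/1 normal; order 4: 1/7 normal; order 6: 1/5 normal; order 8: 0/3 normal; order 12: 3/3 normal; order 24: 1/1 normal.
Total normal subgroups: 9.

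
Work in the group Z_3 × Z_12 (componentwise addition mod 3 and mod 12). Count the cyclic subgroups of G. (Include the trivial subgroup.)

A cyclic subgroup of order d is generated by each of its φ(d) elements of order d, so the cyclic subgroups of order d number (#elements of order d)/φ(d).
Cyclic subgroups by order — order 1: 1; order 2: 1; order 3: 4; order 4: 1; order 6: 4; order 12: 4.
Total: 15.

15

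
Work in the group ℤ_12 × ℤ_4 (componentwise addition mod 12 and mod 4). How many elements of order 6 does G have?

6

An element (a,b) has order lcm(ord(a), ord(b)); count pairs with lcm equal to 6.
Enumerating gives 6 such elements.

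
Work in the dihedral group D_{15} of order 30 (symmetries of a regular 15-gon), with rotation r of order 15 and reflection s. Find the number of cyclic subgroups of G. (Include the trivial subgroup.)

Each element a generates a cyclic subgroup ⟨a⟩; distinct elements may generate the same one (a cyclic group of order d has φ(d) generators).
Cyclic subgroups by order — order 1: 1; order 2: 15; order 3: 1; order 5: 1; order 15: 1.
Total: 19.

19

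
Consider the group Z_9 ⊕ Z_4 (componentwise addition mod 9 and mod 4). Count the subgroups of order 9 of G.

1

|G| = 36 and 9 | 36, so subgroups of order 9 are possible by Lagrange.
The subgroups of order 9 are: {(0,0), (1,0), (2,0), (3,0), (4,0), (5,0), (6,0), (7,0), (8,0)}.
So G has 1 subgroup of order 9.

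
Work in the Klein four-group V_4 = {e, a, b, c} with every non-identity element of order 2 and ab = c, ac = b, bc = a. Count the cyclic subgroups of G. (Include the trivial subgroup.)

4

Each element a generates a cyclic subgroup ⟨a⟩; distinct elements may generate the same one (a cyclic group of order d has φ(d) generators).
Cyclic subgroups by order — order 1: 1; order 2: 3.
Total: 4.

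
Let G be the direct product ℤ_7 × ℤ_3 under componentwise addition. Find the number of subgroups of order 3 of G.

1

|G| = 21 and 3 | 21, so subgroups of order 3 are possible by Lagrange.
The subgroups of order 3 are: {(0,0), (0,1), (0,2)}.
So G has 1 subgroup of order 3.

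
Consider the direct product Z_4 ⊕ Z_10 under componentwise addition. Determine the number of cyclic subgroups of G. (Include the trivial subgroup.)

12

A cyclic subgroup of order d is generated by each of its φ(d) elements of order d, so the cyclic subgroups of order d number (#elements of order d)/φ(d).
Cyclic subgroups by order — order 1: 1; order 2: 3; order 4: 2; order 5: 1; order 10: 3; order 20: 2.
Total: 12.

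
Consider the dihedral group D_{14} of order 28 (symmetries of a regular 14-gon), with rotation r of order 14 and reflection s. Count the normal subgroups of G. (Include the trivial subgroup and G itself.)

G has 28 subgroups. Checking conjugation-invariance by order — order 1: 1/1 normal; order 2: 1/15 normal; order 4: 0/7 normal; order 7: 1/1 normal; order 14: 3/3 normal; order 28: 1/1 normal.
Total normal subgroups: 7.

7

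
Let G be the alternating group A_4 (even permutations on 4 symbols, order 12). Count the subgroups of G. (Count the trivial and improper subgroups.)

|G| = 12, so by Lagrange every subgroup order divides 12. Divisors: 1, 2, 3, 4, 6, 12.
Subgroups by order — order 1: 1; order 2: 3; order 3: 4; order 4: 1; order 6: 0; order 12: 1.
Total: 1 + 3 + 4 + 1 + 0 + 1 = 10.

10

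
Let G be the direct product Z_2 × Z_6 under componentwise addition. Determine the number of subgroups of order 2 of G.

|G| = 12 and 2 | 12, so subgroups of order 2 are possible by Lagrange.
The subgroups of order 2 are: {(0,0), (0,3)}; {(0,0), (1,0)}; {(0,0), (1,3)}.
So G has 3 subgroups of order 2.

3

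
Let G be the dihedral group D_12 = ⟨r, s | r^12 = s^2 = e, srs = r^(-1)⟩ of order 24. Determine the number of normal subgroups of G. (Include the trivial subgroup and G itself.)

G has 34 subgroups. Checking conjugation-invariance by order — order 1: 1/1 normal; order 2: 1/13 normal; order 3: 1/1 normal; order 4: 1/7 normal; order 6: 1/5 normal; order 8: 0/3 normal; order 12: 3/3 normal; order 24: 1/1 normal.
Total normal subgroups: 9.

9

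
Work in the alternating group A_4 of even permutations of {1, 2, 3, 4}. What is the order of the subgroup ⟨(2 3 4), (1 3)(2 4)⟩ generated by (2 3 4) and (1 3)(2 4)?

12

|⟨(2 3 4)⟩| = 3 and |⟨(1 3)(2 4)⟩| = 2, so |H| is a multiple of lcm(3, 2) = 6 and divides |G| = 12.
Closing {(2 3 4), (1 3)(2 4)} under the group operation gives all of G, so |H| = 12.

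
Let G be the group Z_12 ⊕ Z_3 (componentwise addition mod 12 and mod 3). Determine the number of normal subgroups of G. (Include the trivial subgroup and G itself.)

18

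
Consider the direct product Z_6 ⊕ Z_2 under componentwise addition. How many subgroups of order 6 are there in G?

|G| = 12 and 6 | 12, so subgroups of order 6 are possible by Lagrange.
The subgroups of order 6 are: {(0,0), (0,1), (2,0), (2,1), (4,0), (4,1)}; {(0,0), (1,0), (2,0), (3,0), (4,0), (5,0)}; {(0,0), (1,1), (2,0), (3,1), (4,0), (5,1)}.
So G has 3 subgroups of order 6.

3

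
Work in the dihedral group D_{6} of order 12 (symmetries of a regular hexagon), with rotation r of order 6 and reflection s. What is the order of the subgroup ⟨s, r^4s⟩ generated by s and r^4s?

6

|⟨s⟩| = 2 and |⟨r^4s⟩| = 2, so |H| is a multiple of lcm(2, 2) = 2 and divides |G| = 12.
Closing under the operation: H = {e, r^2, r^4, s, r^2s, r^4s}, so |H| = 6.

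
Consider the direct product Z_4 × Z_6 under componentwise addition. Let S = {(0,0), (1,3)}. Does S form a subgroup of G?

No

(1,3) ∈ S but its inverse (3,3) ∉ S, so S is not a subgroup.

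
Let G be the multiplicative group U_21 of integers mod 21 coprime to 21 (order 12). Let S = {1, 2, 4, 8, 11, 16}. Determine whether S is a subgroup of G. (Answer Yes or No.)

Yes

|S| = 6 divides |G| = 12, consistent with Lagrange.
S contains the identity, every element's inverse is in S, and S is closed under ·: it is a subgroup.
In fact S = ⟨2⟩.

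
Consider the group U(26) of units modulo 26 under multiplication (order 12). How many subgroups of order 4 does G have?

1

|G| = 12 and 4 | 12, so subgroups of order 4 are possible by Lagrange.
The subgroups of order 4 are: {1, 5, 21, 25}.
So G has 1 subgroup of order 4.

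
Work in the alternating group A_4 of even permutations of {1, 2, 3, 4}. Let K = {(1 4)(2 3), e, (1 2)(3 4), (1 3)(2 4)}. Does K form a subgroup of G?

|K| = 4 divides |G| = 12, consistent with Lagrange.
K contains the identity, every element's inverse is in K, and K is closed under ∘: it is a subgroup.

Yes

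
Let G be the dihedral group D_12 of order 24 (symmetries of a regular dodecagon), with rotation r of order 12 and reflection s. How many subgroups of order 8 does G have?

3

|G| = 24 and 8 | 24, so subgroups of order 8 are possible by Lagrange.
The subgroups of order 8 are: {e, r^3, r^6, r^9, rs, r^4s, r^7s, r^10s}; {e, r^3, r^6, r^9, r^2s, r^5s, r^8s, r^11s}; {e, r^3, r^6, r^9, s, r^3s, r^6s, r^9s}.
So G has 3 subgroups of order 8.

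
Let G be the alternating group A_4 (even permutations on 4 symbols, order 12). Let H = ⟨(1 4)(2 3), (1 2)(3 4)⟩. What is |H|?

|⟨(1 4)(2 3)⟩| = 2 and |⟨(1 2)(3 4)⟩| = 2, so |H| is a multiple of lcm(2, 2) = 2 and divides |G| = 12.
Closing under the operation: H = {e, (1 2)(3 4), (1 3)(2 4), (1 4)(2 3)}, so |H| = 4.

4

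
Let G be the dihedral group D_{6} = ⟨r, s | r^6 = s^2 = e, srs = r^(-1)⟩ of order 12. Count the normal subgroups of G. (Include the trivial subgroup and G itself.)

7

G has 16 subgroups. Checking conjugation-invariance by order — order 1: 1/1 normal; order 2: 1/7 normal; order 3: 1/1 normal; order 4: 0/3 normal; order 6: 3/3 normal; order 12: 1/1 normal.
Total normal subgroups: 7.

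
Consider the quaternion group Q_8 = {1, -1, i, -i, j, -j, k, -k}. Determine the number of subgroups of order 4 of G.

3

|G| = 8 and 4 | 8, so subgroups of order 4 are possible by Lagrange.
The subgroups of order 4 are: {1, -1, i, -i}; {1, -1, j, -j}; {1, -1, k, -k}.
So G has 3 subgroups of order 4.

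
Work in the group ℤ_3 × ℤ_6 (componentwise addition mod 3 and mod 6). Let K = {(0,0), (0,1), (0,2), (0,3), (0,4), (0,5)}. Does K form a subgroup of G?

|K| = 6 divides |G| = 18, consistent with Lagrange.
K contains the identity, every element's inverse is in K, and K is closed under +: it is a subgroup.
In fact K = ⟨(0,1)⟩.

Yes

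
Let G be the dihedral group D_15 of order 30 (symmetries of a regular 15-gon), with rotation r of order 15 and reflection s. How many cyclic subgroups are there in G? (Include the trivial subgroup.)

19

Each element a generates a cyclic subgroup ⟨a⟩; distinct elements may generate the same one (a cyclic group of order d has φ(d) generators).
Cyclic subgroups by order — order 1: 1; order 2: 15; order 3: 1; order 5: 1; order 15: 1.
Total: 19.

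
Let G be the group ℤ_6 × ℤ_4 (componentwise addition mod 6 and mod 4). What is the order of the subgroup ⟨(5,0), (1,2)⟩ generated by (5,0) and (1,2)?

12

|⟨(5,0)⟩| = 6 and |⟨(1,2)⟩| = 6, so |H| is a multiple of lcm(6, 6) = 6 and divides |G| = 24.
Closing under the operation: H = {(0,0), (0,2), (1,0), (1,2), (2,0), (2,2), (3,0), (3,2), (4,0), (4,2), (5,0), (5,2)}, so |H| = 12.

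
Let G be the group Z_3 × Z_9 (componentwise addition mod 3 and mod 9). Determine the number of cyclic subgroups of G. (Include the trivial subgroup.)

A cyclic subgroup of order d is generated by each of its φ(d) elements of order d, so the cyclic subgroups of order d number (#elements of order d)/φ(d).
Cyclic subgroups by order — order 1: 1; order 3: 4; order 9: 3.
Total: 8.

8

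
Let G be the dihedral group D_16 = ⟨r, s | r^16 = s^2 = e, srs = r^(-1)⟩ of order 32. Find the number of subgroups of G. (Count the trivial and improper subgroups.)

36

|G| = 32, so by Lagrange every subgroup order divides 32. Divisors: 1, 2, 4, 8, 16, 32.
Subgroups by order — order 1: 1; order 2: 17; order 4: 9; order 8: 5; order 16: 3; order 32: 1.
Total: 1 + 17 + 9 + 5 + 3 + 1 = 36.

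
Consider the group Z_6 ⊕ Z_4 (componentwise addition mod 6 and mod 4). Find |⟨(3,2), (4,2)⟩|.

12

|⟨(3,2)⟩| = 2 and |⟨(4,2)⟩| = 6, so |H| is a multiple of lcm(2, 6) = 6 and divides |G| = 24.
Closing under the operation: H = {(0,0), (0,2), (1,0), (1,2), (2,0), (2,2), (3,0), (3,2), (4,0), (4,2), (5,0), (5,2)}, so |H| = 12.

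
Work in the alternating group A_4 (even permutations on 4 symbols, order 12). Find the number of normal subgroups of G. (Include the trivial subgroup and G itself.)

3

G has 10 subgroups. Checking conjugation-invariance by order — order 1: 1/1 normal; order 2: 0/3 normal; order 3: 0/4 normal; order 4: 1/1 normal; order 12: 1/1 normal.
Total normal subgroups: 3.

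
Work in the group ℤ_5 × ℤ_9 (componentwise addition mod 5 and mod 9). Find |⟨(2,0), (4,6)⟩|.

|⟨(2,0)⟩| = 5 and |⟨(4,6)⟩| = 15, so |H| is a multiple of lcm(5, 15) = 15 and divides |G| = 45.
Closing under the operation: H = {(0,0), (0,3), (0,6), (1,0), (1,3), (1,6), (2,0), (2,3), (2,6), (3,0), (3,3), (3,6), (4,0), (4,3), (4,6)}, so |H| = 15.

15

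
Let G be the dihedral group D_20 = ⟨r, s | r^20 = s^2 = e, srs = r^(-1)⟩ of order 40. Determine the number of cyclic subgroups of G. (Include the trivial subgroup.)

A cyclic subgroup of order d is generated by each of its φ(d) elements of order d, so the cyclic subgroups of order d number (#elements of order d)/φ(d).
Cyclic subgroups by order — order 1: 1; order 2: 21; order 4: 1; order 5: 1; order 10: 1; order 20: 1.
Total: 26.

26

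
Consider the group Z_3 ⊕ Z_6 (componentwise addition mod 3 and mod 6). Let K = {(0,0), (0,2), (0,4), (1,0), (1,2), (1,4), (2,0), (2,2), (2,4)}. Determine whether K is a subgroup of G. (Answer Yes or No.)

|K| = 9 divides |G| = 18, consistent with Lagrange.
K contains the identity, every element's inverse is in K, and K is closed under +: it is a subgroup.

Yes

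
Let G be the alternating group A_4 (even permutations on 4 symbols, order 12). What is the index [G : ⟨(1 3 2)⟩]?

4

|⟨(1 3 2)⟩| = 3 and |G| = 12.
By Lagrange, [G : H] = |G|/|H| = 12/3 = 4.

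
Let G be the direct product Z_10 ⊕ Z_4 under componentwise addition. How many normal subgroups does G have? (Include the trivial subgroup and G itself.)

G is abelian, so every subgroup is normal.
G has 16 subgroups in total, hence 16 normal subgroups.

16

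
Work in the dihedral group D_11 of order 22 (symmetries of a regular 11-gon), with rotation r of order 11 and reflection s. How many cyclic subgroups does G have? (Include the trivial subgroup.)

13

Group the elements of G by the cyclic subgroup they generate; each cyclic subgroup of order d accounts for φ(d) elements.
Cyclic subgroups by order — order 1: 1; order 2: 11; order 11: 1.
Total: 13.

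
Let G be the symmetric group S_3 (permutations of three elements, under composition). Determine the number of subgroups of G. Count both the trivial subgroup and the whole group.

6

|G| = 6, so by Lagrange every subgroup order divides 6. Divisors: 1, 2, 3, 6.
Subgroups by order — order 1: 1; order 2: 3; order 3: 1; order 6: 1.
Total: 1 + 3 + 1 + 1 = 6.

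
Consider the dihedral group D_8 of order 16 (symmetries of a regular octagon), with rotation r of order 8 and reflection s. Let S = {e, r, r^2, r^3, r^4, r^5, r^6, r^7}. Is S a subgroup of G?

Yes

|S| = 8 divides |G| = 16, consistent with Lagrange.
S contains the identity, every element's inverse is in S, and S is closed under ·: it is a subgroup.
In fact S = ⟨r^7⟩.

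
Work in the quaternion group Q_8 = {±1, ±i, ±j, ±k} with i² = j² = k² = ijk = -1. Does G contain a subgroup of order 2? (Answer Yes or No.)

Yes

2 | 8. A subgroup of order 2 is {1, -1}.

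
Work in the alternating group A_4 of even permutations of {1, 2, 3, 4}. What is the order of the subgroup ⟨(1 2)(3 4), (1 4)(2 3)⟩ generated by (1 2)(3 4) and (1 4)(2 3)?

|⟨(1 2)(3 4)⟩| = 2 and |⟨(1 4)(2 3)⟩| = 2, so |H| is a multiple of lcm(2, 2) = 2 and divides |G| = 12.
Closing under the operation: H = {e, (1 2)(3 4), (1 3)(2 4), (1 4)(2 3)}, so |H| = 4.

4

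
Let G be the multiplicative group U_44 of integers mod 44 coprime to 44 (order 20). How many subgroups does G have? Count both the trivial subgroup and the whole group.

|G| = 20, so by Lagrange every subgroup order divides 20. Divisors: 1, 2, 4, 5, 10, 20.
Subgroups by order — order 1: 1; order 2: 3; order 4: 1; order 5: 1; order 10: 3; order 20: 1.
Total: 1 + 3 + 1 + 1 + 3 + 1 = 10.

10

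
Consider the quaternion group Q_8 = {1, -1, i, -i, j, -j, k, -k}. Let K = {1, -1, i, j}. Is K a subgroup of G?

No

j ∈ K but its inverse -j ∉ K, so K is not a subgroup.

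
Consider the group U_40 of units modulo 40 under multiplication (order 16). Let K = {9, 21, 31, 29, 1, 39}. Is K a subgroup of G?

|K| = 6 does not divide |G| = 16, so by Lagrange K is not a subgroup.

No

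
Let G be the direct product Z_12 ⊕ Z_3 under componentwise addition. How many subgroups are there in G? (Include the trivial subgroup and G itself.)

18

|G| = 36, so by Lagrange every subgroup order divides 36. Divisors: 1, 2, 3, 4, 6, 9, 12, 18, 36.
Subgroups by order — order 1: 1; order 2: 1; order 3: 4; order 4: 1; order 6: 4; order 9: 1; order 12: 4; order 18: 1; order 36: 1.
Total: 1 + 1 + 4 + 1 + 4 + 1 + 4 + 1 + 1 = 18.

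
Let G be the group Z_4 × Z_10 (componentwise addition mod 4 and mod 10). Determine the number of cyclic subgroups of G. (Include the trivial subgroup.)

A cyclic subgroup of order d is generated by each of its φ(d) elements of order d, so the cyclic subgroups of order d number (#elements of order d)/φ(d).
Cyclic subgroups by order — order 1: 1; order 2: 3; order 4: 2; order 5: 1; order 10: 3; order 20: 2.
Total: 12.

12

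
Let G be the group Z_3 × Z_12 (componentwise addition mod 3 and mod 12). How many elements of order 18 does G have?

0

An element (a,b) has order lcm(ord(a), ord(b)); count pairs with lcm equal to 18.
Enumerating gives 0 such elements.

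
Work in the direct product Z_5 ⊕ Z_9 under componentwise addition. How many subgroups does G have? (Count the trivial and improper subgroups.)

|G| = 45, so by Lagrange every subgroup order divides 45. Divisors: 1, 3, 5, 9, 15, 45.
Subgroups by order — order 1: 1; order 3: 1; order 5: 1; order 9: 1; order 15: 1; order 45: 1.
Total: 1 + 1 + 1 + 1 + 1 + 1 = 6.

6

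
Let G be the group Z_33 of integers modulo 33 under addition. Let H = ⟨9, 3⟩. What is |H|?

11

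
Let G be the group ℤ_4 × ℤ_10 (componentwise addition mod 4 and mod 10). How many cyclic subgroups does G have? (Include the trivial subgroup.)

Each element a generates a cyclic subgroup ⟨a⟩; distinct elements may generate the same one (a cyclic group of order d has φ(d) generators).
Cyclic subgroups by order — order 1: 1; order 2: 3; order 4: 2; order 5: 1; order 10: 3; order 20: 2.
Total: 12.

12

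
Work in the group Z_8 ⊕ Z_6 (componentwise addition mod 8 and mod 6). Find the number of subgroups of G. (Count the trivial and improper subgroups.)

22

|G| = 48, so by Lagrange every subgroup order divides 48. Divisors: 1, 2, 3, 4, 6, 8, 12, 16, 24, 48.
Subgroups by order — order 1: 1; order 2: 3; order 3: 1; order 4: 3; order 6: 3; order 8: 3; order 12: 3; order 16: 1; order 24: 3; order 48: 1.
Total: 1 + 3 + 1 + 3 + 3 + 3 + 3 + 1 + 3 + 1 = 22.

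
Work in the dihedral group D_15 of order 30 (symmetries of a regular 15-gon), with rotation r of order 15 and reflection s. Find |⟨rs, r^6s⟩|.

6

|⟨rs⟩| = 2 and |⟨r^6s⟩| = 2, so |H| is a multiple of lcm(2, 2) = 2 and divides |G| = 30.
Closing under the operation: H = {e, r^5, r^10, rs, r^6s, r^11s}, so |H| = 6.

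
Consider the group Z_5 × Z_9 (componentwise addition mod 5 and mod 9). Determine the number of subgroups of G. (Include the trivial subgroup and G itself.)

|G| = 45, so by Lagrange every subgroup order divides 45. Divisors: 1, 3, 5, 9, 15, 45.
Subgroups by order — order 1: 1; order 3: 1; order 5: 1; order 9: 1; order 15: 1; order 45: 1.
Total: 1 + 1 + 1 + 1 + 1 + 1 = 6.

6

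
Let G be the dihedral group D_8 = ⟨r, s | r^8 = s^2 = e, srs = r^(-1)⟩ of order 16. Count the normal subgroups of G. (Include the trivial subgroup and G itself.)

G has 19 subgroups. Checking conjugation-invariance by order — order 1: 1/1 normal; order 2: 1/9 normal; order 4: 1/5 normal; order 8: 3/3 normal; order 16: 1/1 normal.
Total normal subgroups: 7.

7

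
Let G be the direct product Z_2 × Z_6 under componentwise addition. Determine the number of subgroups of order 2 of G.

3

|G| = 12 and 2 | 12, so subgroups of order 2 are possible by Lagrange.
The subgroups of order 2 are: {(0,0), (0,3)}; {(0,0), (1,0)}; {(0,0), (1,3)}.
So G has 3 subgroups of order 2.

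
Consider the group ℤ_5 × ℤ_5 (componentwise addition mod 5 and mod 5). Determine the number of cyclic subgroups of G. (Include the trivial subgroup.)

7

A cyclic subgroup of order d is generated by each of its φ(d) elements of order d, so the cyclic subgroups of order d number (#elements of order d)/φ(d).
Cyclic subgroups by order — order 1: 1; order 5: 6.
Total: 7.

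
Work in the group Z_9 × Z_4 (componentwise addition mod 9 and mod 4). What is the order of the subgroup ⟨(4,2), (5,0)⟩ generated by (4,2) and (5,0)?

|⟨(4,2)⟩| = 18 and |⟨(5,0)⟩| = 9, so |H| is a multiple of lcm(18, 9) = 18 and divides |G| = 36.
Closing under the operation: H = {(0,0), (0,2), (1,0), (1,2), (2,0), (2,2), (3,0), (3,2), (4,0), (4,2), (5,0), (5,2), (6,0), (6,2), (7,0), (7,2), (8,0), (8,2)}, so |H| = 18.

18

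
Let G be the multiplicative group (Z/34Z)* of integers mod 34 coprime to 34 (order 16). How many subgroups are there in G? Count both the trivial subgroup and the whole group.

5

|G| = 16, so by Lagrange every subgroup order divides 16. Divisors: 1, 2, 4, 8, 16.
Subgroups by order — order 1: 1; order 2: 1; order 4: 1; order 8: 1; order 16: 1.
Total: 1 + 1 + 1 + 1 + 1 = 5.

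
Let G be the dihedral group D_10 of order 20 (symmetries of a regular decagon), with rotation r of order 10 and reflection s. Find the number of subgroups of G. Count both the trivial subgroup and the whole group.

22

|G| = 20, so by Lagrange every subgroup order divides 20. Divisors: 1, 2, 4, 5, 10, 20.
Subgroups by order — order 1: 1; order 2: 11; order 4: 5; order 5: 1; order 10: 3; order 20: 1.
Total: 1 + 11 + 5 + 1 + 3 + 1 = 22.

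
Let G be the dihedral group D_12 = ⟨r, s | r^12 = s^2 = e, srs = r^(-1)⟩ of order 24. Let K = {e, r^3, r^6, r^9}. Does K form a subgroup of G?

Yes

|K| = 4 divides |G| = 24, consistent with Lagrange.
K contains the identity, every element's inverse is in K, and K is closed under ·: it is a subgroup.
In fact K = ⟨r^9⟩.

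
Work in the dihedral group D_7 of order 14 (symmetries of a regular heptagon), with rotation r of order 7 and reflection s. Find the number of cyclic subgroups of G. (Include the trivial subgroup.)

9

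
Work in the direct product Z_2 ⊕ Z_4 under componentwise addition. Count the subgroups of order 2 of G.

3

|G| = 8 and 2 | 8, so subgroups of order 2 are possible by Lagrange.
The subgroups of order 2 are: {(0,0), (0,2)}; {(0,0), (1,0)}; {(0,0), (1,2)}.
So G has 3 subgroups of order 2.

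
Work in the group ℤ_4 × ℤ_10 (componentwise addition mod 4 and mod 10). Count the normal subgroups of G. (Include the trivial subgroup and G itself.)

16

G is abelian, so every subgroup is normal.
G has 16 subgroups in total, hence 16 normal subgroups.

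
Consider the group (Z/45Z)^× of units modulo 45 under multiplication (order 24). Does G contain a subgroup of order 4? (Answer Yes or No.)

Yes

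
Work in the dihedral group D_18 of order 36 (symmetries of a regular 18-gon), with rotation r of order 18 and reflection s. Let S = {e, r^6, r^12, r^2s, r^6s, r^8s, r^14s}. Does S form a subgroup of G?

|S| = 7 does not divide |G| = 36, so by Lagrange S is not a subgroup.

No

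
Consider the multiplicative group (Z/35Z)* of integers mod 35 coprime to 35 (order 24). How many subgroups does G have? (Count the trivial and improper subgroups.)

16

|G| = 24, so by Lagrange every subgroup order divides 24. Divisors: 1, 2, 3, 4, 6, 8, 12, 24.
Subgroups by order — order 1: 1; order 2: 3; order 3: 1; order 4: 3; order 6: 3; order 8: 1; order 12: 3; order 24: 1.
Total: 1 + 3 + 1 + 3 + 3 + 1 + 3 + 1 = 16.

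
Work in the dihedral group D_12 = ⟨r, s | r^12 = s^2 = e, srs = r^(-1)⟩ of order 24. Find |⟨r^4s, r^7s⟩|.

|⟨r^4s⟩| = 2 and |⟨r^7s⟩| = 2, so |H| is a multiple of lcm(2, 2) = 2 and divides |G| = 24.
Closing under the operation: H = {e, r^3, r^6, r^9, rs, r^4s, r^7s, r^10s}, so |H| = 8.

8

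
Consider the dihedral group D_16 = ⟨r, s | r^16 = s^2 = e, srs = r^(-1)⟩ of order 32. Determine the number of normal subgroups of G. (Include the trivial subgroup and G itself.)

8

G has 36 subgroups. Checking conjugation-invariance by order — order 1: 1/1 normal; order 2: 1/17 normal; order 4: 1/9 normal; order 8: 1/5 normal; order 16: 3/3 normal; order 32: 1/1 normal.
Total normal subgroups: 8.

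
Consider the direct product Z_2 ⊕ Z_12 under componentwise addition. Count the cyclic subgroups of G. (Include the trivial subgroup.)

12

A cyclic subgroup of order d is generated by each of its φ(d) elements of order d, so the cyclic subgroups of order d number (#elements of order d)/φ(d).
Cyclic subgroups by order — order 1: 1; order 2: 3; order 3: 1; order 4: 2; order 6: 3; order 12: 2.
Total: 12.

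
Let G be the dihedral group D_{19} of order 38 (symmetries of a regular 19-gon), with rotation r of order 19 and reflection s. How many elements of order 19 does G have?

18

Enumerating element orders in G gives 18 elements of order 19.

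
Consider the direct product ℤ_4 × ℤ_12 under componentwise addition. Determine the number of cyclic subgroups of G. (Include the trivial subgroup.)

20

A cyclic subgroup of order d is generated by each of its φ(d) elements of order d, so the cyclic subgroups of order d number (#elements of order d)/φ(d).
Cyclic subgroups by order — order 1: 1; order 2: 3; order 3: 1; order 4: 6; order 6: 3; order 12: 6.
Total: 20.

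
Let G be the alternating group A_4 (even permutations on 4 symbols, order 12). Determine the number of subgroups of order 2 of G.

|G| = 12 and 2 | 12, so subgroups of order 2 are possible by Lagrange.
The subgroups of order 2 are: {e, (1 2)(3 4)}; {e, (1 3)(2 4)}; {e, (1 4)(2 3)}.
So G has 3 subgroups of order 2.

3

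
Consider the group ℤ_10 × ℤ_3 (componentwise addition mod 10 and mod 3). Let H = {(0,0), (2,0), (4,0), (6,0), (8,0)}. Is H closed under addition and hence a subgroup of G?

|H| = 5 divides |G| = 30, consistent with Lagrange.
H contains the identity, every element's inverse is in H, and H is closed under +: it is a subgroup.
In fact H = ⟨(4,0)⟩.

Yes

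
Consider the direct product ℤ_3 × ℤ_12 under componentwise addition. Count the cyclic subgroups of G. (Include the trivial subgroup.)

15

Each element a generates a cyclic subgroup ⟨a⟩; distinct elements may generate the same one (a cyclic group of order d has φ(d) generators).
Cyclic subgroups by order — order 1: 1; order 2: 1; order 3: 4; order 4: 1; order 6: 4; order 12: 4.
Total: 15.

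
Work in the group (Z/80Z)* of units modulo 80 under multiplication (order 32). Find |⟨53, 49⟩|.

8

|⟨53⟩| = 4 and |⟨49⟩| = 2, so |H| is a multiple of lcm(4, 2) = 4 and divides |G| = 32.
Closing under the operation: H = {1, 9, 13, 37, 41, 49, 53, 77}, so |H| = 8.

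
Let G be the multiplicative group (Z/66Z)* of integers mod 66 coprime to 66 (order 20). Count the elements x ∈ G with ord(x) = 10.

Enumerating element orders in G gives 12 elements of order 10.

12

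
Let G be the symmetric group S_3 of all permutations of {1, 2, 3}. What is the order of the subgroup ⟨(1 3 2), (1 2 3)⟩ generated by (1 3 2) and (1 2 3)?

3

|⟨(1 3 2)⟩| = 3 and |⟨(1 2 3)⟩| = 3, so |H| is a multiple of lcm(3, 3) = 3 and divides |G| = 6.
Closing under the operation: H = {e, (1 2 3), (1 3 2)}, so |H| = 3.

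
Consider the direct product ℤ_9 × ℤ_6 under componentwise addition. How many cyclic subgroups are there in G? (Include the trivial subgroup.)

16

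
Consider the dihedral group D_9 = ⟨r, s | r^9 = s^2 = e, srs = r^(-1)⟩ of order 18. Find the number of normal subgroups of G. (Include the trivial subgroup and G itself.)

4

G has 16 subgroups. Checking conjugation-invariance by order — order 1: 1/1 normal; order 2: 0/9 normal; order 3: 1/1 normal; order 6: 0/3 normal; order 9: 1/1 normal; order 18: 1/1 normal.
Total normal subgroups: 4.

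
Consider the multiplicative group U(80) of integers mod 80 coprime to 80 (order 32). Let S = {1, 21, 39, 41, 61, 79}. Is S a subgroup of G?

No

|S| = 6 does not divide |G| = 32, so by Lagrange S is not a subgroup.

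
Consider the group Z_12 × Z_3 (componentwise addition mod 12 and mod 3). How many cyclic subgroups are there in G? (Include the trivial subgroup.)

15

Group the elements of G by the cyclic subgroup they generate; each cyclic subgroup of order d accounts for φ(d) elements.
Cyclic subgroups by order — order 1: 1; order 2: 1; order 3: 4; order 4: 1; order 6: 4; order 12: 4.
Total: 15.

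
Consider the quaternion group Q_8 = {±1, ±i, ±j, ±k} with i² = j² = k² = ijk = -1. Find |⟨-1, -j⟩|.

4

|⟨-1⟩| = 2 and |⟨-j⟩| = 4, so |H| is a multiple of lcm(2, 4) = 4 and divides |G| = 8.
Closing under the operation: H = {1, -1, j, -j}, so |H| = 4.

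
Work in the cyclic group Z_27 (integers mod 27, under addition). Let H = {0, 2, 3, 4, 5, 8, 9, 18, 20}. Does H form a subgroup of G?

2 ∈ H but its inverse 25 ∉ H, so H is not a subgroup.

No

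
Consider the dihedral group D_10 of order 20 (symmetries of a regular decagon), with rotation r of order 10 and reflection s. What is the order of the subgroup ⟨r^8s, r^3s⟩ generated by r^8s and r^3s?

|⟨r^8s⟩| = 2 and |⟨r^3s⟩| = 2, so |H| is a multiple of lcm(2, 2) = 2 and divides |G| = 20.
Closing under the operation: H = {e, r^5, r^3s, r^8s}, so |H| = 4.

4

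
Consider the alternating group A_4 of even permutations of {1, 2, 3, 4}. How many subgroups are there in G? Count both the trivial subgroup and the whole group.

|G| = 12, so by Lagrange every subgroup order divides 12. Divisors: 1, 2, 3, 4, 6, 12.
Subgroups by order — order 1: 1; order 2: 3; order 3: 4; order 4: 1; order 6: 0; order 12: 1.
Total: 1 + 3 + 4 + 1 + 0 + 1 = 10.

10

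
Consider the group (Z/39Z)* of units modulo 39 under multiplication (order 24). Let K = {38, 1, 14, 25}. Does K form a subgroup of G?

|K| = 4 divides |G| = 24, consistent with Lagrange.
K contains the identity, every element's inverse is in K, and K is closed under ·: it is a subgroup.

Yes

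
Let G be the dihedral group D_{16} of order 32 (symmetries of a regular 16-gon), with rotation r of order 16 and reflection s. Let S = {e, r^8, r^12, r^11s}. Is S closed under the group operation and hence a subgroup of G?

r^12 ∈ S but its inverse r^4 ∉ S, so S is not a subgroup.

No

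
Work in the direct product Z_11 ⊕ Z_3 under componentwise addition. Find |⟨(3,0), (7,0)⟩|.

|⟨(3,0)⟩| = 11 and |⟨(7,0)⟩| = 11, so |H| is a multiple of lcm(11, 11) = 11 and divides |G| = 33.
Closing under the operation: H = {(0,0), (1,0), (2,0), (3,0), (4,0), (5,0), (6,0), (7,0), (8,0), (9,0), (10,0)}, so |H| = 11.

11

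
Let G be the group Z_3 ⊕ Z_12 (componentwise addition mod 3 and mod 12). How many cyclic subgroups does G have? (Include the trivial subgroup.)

15

A cyclic subgroup of order d is generated by each of its φ(d) elements of order d, so the cyclic subgroups of order d number (#elements of order d)/φ(d).
Cyclic subgroups by order — order 1: 1; order 2: 1; order 3: 4; order 4: 1; order 6: 4; order 12: 4.
Total: 15.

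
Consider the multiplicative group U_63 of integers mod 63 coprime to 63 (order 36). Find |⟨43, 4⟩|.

9

|⟨43⟩| = 3 and |⟨4⟩| = 3, so |H| is a multiple of lcm(3, 3) = 3 and divides |G| = 36.
Closing under the operation: H = {1, 4, 16, 22, 25, 37, 43, 46, 58}, so |H| = 9.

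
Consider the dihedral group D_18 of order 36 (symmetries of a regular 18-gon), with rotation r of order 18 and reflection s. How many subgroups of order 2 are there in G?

19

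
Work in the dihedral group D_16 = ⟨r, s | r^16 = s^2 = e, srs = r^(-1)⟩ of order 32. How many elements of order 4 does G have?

The elements of order 4 are: r^4, r^12.
That's 2.

2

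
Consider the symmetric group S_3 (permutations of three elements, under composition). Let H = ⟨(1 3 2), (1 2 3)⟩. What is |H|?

3

|⟨(1 3 2)⟩| = 3 and |⟨(1 2 3)⟩| = 3, so |H| is a multiple of lcm(3, 3) = 3 and divides |G| = 6.
Closing under the operation: H = {e, (1 2 3), (1 3 2)}, so |H| = 3.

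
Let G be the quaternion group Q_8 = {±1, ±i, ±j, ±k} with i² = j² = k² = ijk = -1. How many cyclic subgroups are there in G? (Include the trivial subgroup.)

A cyclic subgroup of order d is generated by each of its φ(d) elements of order d, so the cyclic subgroups of order d number (#elements of order d)/φ(d).
Cyclic subgroups by order — order 1: 1; order 2: 1; order 4: 3.
Total: 5.

5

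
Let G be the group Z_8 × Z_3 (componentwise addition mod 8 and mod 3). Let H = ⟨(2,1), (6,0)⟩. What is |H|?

12

|⟨(2,1)⟩| = 12 and |⟨(6,0)⟩| = 4, so |H| is a multiple of lcm(12, 4) = 12 and divides |G| = 24.
Closing under the operation: H = {(0,0), (0,1), (0,2), (2,0), (2,1), (2,2), (4,0), (4,1), (4,2), (6,0), (6,1), (6,2)}, so |H| = 12.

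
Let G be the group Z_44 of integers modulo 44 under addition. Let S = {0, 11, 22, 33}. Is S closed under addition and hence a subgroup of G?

Yes

|S| = 4 divides |G| = 44, consistent with Lagrange.
S contains the identity, every element's inverse is in S, and S is closed under +: it is a subgroup.
In fact S = ⟨33⟩.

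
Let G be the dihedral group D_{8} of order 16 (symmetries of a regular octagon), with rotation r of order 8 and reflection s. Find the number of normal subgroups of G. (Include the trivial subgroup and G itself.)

7

G has 19 subgroups. Checking conjugation-invariance by order — order 1: 1/1 normal; order 2: 1/9 normal; order 4: 1/5 normal; order 8: 3/3 normal; order 16: 1/1 normal.
Total normal subgroups: 7.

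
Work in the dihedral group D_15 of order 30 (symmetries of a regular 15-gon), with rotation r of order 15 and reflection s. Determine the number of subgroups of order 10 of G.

|G| = 30 and 10 | 30, so subgroups of order 10 are possible by Lagrange.
The subgroups of order 10 are: {e, r^3, r^6, r^9, r^12, rs, r^4s, r^7s, r^10s, r^13s}; {e, r^3, r^6, r^9, r^12, r^2s, r^5s, r^8s, r^11s, r^14s}; {e, r^3, r^6, r^9, r^12, s, r^3s, r^6s, r^9s, r^12s}.
So G has 3 subgroups of order 10.

3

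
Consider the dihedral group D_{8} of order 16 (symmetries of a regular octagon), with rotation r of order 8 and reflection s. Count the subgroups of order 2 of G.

|G| = 16 and 2 | 16, so subgroups of order 2 are possible by Lagrange.
The subgroups of order 2 are: {e, r^2s}; {e, r^3s}; {e, r^4}; {e, r^4s}; … (9 in all).
So G has 9 subgroups of order 2.

9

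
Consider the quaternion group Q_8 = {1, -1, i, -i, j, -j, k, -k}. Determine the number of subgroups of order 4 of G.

3

|G| = 8 and 4 | 8, so subgroups of order 4 are possible by Lagrange.
The subgroups of order 4 are: {1, -1, i, -i}; {1, -1, j, -j}; {1, -1, k, -k}.
So G has 3 subgroups of order 4.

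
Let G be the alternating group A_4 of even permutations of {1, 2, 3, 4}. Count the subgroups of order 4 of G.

|G| = 12 and 4 | 12, so subgroups of order 4 are possible by Lagrange.
The subgroups of order 4 are: {e, (1 2)(3 4), (1 3)(2 4), (1 4)(2 3)}.
So G has 1 subgroup of order 4.

1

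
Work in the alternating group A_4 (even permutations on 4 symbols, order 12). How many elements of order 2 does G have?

3

The elements of order 2 are: (1 2)(3 4), (1 3)(2 4), (1 4)(2 3).
That's 3.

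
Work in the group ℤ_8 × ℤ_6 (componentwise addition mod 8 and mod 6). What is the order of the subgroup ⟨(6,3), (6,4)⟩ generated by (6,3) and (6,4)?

24

|⟨(6,3)⟩| = 4 and |⟨(6,4)⟩| = 12, so |H| is a multiple of lcm(4, 12) = 12 and divides |G| = 48.
Closing under the operation: H = {(0,0), (0,1), (0,2), (0,3), (0,4), (0,5), (2,0), (2,1), (2,2), (2,3), (2,4), (2,5), (4,0), (4,1), (4,2), (4,3), (4,4), (4,5), (6,0), (6,1), (6,2), (6,3), (6,4), (6,5)}, so |H| = 24.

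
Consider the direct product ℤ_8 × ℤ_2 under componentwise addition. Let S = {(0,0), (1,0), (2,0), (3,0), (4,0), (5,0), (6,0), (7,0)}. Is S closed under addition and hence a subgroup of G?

Yes

|S| = 8 divides |G| = 16, consistent with Lagrange.
S contains the identity, every element's inverse is in S, and S is closed under +: it is a subgroup.
In fact S = ⟨(7,0)⟩.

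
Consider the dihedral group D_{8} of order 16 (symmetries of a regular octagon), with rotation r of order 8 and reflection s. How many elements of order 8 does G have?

4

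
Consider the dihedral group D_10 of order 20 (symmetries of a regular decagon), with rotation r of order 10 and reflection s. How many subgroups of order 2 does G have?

11

|G| = 20 and 2 | 20, so subgroups of order 2 are possible by Lagrange.
The subgroups of order 2 are: {e, r^2s}; {e, r^3s}; {e, r^4s}; {e, r^5}; … (11 in all).
So G has 11 subgroups of order 2.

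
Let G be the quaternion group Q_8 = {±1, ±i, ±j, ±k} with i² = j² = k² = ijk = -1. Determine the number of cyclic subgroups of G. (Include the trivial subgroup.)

5

Each element a generates a cyclic subgroup ⟨a⟩; distinct elements may generate the same one (a cyclic group of order d has φ(d) generators).
Cyclic subgroups by order — order 1: 1; order 2: 1; order 4: 3.
Total: 5.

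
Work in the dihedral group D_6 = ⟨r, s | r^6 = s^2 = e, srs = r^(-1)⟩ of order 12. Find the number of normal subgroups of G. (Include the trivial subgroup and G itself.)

7

G has 16 subgroups. Checking conjugation-invariance by order — order 1: 1/1 normal; order 2: 1/7 normal; order 3: 1/1 normal; order 4: 0/3 normal; order 6: 3/3 normal; order 12: 1/1 normal.
Total normal subgroups: 7.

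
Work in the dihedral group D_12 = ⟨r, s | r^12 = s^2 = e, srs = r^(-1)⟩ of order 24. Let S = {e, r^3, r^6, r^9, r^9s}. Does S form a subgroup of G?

|S| = 5 does not divide |G| = 24, so by Lagrange S is not a subgroup.

No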